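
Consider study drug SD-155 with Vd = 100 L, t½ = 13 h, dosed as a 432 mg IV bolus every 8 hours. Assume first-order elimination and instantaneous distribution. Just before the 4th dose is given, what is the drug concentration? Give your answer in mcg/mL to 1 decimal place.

5.9 mcg/mL

f = (1/2)^(τ/t½) = (1/2)^(8/13) ≈ 0.6528.
C₀ = D/Vd = 432/100 ≈ 4.320 mcg/mL.
Before the 4th dose, 3 doses have been given. Superposition: Cmin = C₀·(f + f² + … + f^3).
≈ 4.320 × (0.6528 + 0.4261 + 0.2782) ≈ 4.320 × 1.3571 ≈ 5.863 mcg/mL.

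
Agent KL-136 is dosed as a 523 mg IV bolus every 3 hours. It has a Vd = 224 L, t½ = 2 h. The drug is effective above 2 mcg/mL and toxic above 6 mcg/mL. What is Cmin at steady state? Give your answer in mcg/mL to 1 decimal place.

Over one 3-h interval, 3/2 ≈ 1.5 half-lives elapse, leaving f ≈ 0.3536 of each dose.
Each bolus raises the concentration by D/Vd = 523/224 ≈ 2.335 mcg/mL.
Steady-state trough Cmin,ss = C₀·f/(1−f) ≈ 2.335 × 0.3536/0.6464 ≈ 1.277 mcg/mL.
Trough 1.3 mcg/mL vs MEC 2 mcg/mL: subtherapeutic.

1.3 mcg/mL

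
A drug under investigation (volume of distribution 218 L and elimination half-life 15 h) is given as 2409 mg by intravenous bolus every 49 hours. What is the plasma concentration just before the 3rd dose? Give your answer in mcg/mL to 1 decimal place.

1.3 mcg/mL

f = (1/2)^(τ/t½) = (1/2)^(49/15) ≈ 0.1039.
C₀ = D/Vd = 2409/218 ≈ 11.050 mcg/mL.
Before the 3rd dose, 2 doses have been given. Superposition: Cmin = C₀·(f + f²).
≈ 11.050 × (0.1039 + 0.0108) ≈ 11.050 × 0.1147 ≈ 1.267 mcg/mL.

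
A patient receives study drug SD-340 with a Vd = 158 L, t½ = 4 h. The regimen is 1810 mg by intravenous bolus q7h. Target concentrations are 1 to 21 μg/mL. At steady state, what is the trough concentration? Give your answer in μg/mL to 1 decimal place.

4.8 μg/mL

τ/t½ = 7/4 ≈ 1.75, so fraction remaining f = (1/2)^(7/4) ≈ 0.2973.
At steady state, accumulation factor R = 1/(1 − e^(−kτ)) ≈ 1.4231.
Single-dose peak C₀ = D/Vd = 1810/158 ≈ 11.456 μg/mL.
Cmax,ss = C₀/(1 − f) ≈ 11.456/0.7027 ≈ 16.303 μg/mL.
One interval later, Cmin,ss = Cmax,ss·e^(−kτ) ≈ 16.303 × 0.2973 ≈ 4.847 μg/mL.
Trough 4.8 μg/mL vs MEC 1 μg/mL: adequate.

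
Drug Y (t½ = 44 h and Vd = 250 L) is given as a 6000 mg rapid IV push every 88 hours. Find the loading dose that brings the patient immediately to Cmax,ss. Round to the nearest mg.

8000 mg

f = (1/2)^(88/44) ≈ 0.250000; accumulation ratio R = 1/(1−f) ≈ 1.33333.
Loading dose to hit Cmax,ss on first dose: D_load = D_maint·R ≈ 6000 × 1.33333 ≈ 7999.98 mg.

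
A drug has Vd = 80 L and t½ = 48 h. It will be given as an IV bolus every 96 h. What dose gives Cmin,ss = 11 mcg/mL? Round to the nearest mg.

τ/t½ = 96/48 ≈ 2, so f = (1/2)^(96/48) ≈ 0.250000.
Cmin,ss = (D/Vd)·f/(1−f), so D = Cmin,ss·Vd·(1−f)/f.
D = 11 × 80 × (1−f)/f ≈ 11 × 80 × 3.00000 ≈ 2640.00 mg.

2640 mg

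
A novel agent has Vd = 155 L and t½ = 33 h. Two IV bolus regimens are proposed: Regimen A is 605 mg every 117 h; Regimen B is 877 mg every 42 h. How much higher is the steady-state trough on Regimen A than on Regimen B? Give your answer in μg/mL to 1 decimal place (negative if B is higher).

-3.6 μg/mL

Regimen A: f = (1/2)^(117/33) ≈ 0.0856; Cmin,ss = (605/155)·f/(1−f) ≈ 0.365 μg/mL.
Regimen B: f = (1/2)^(42/33) ≈ 0.4139; Cmin,ss = (877/155)·f/(1−f) ≈ 3.996 μg/mL.
Difference ≈ 0.365 − 3.996 ≈ -3.631 μg/mL.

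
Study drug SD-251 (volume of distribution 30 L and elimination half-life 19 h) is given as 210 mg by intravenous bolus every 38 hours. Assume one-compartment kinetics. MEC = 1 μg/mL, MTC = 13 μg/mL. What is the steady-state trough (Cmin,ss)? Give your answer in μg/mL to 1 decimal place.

The dosing interval is 2 half-lives, so f = 2^(−2) = 0.25.
At steady state, R = 1/(1 − 0.25) = 4/3.
Single-dose peak C₀ = D/Vd = 210/30 = 7 μg/mL.
Steady-state peak Cmax,ss = C₀·R = 7 × 4/3 ≈ 9.333 μg/mL.
Steady-state trough Cmin,ss = Cmax,ss·f ≈ 9.333 × 0.25 ≈ 2.333 μg/mL.
Trough 2.3 μg/mL vs MEC 1 μg/mL: adequate.

2.3 μg/mL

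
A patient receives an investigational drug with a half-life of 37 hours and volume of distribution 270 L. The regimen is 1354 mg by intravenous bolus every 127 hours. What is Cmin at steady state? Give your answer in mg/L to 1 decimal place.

0.5 mg/L

τ/t½ = 127/37 ≈ 3.4324, so fraction remaining f = (1/2)^(127/37) ≈ 0.0926.
At steady state, accumulation factor R = 1/(1 − e^(−kτ)) ≈ 1.1020.
Single-dose peak C₀ = D/Vd = 1354/270 ≈ 5.015 mg/L.
Steady-state peak Cmax,ss = C₀·R ≈ 5.015 × 1.1020 ≈ 5.527 mg/L.
One interval later, Cmin,ss = Cmax,ss·e^(−kτ) ≈ 5.527 × 0.0926 ≈ 0.512 mg/L.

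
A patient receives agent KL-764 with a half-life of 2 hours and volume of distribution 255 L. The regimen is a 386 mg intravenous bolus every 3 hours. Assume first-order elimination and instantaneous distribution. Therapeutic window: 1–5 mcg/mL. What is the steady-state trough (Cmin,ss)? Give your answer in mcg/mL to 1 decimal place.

0.8 mcg/mL

τ/t½ = 3/2 ≈ 1.5, so fraction remaining f = (1/2)^(3/2) ≈ 0.3536.
At steady state, accumulation factor R = 1/(1 − e^(−kτ)) ≈ 1.5470.
Single-dose peak C₀ = D/Vd = 386/255 ≈ 1.514 mcg/mL.
Steady-state peak Cmax,ss = C₀·R ≈ 1.514 × 1.5470 ≈ 2.342 mcg/mL.
One interval later, Cmin,ss = Cmax,ss·e^(−kτ) ≈ 2.342 × 0.3536 ≈ 0.828 mcg/mL.
Trough 0.8 mcg/mL vs MEC 1 mcg/mL: subtherapeutic.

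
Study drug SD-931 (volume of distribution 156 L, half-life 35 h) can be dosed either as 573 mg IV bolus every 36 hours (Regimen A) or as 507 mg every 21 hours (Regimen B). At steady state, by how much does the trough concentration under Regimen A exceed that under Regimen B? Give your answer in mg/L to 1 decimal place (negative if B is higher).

-2.8 mg/L

Regimen A: f = (1/2)^(36/35) ≈ 0.4902; Cmin,ss = (573/156)·f/(1−f) ≈ 3.532 mg/L.
Regimen B: f = (1/2)^(21/35) ≈ 0.6598; Cmin,ss = (507/156)·f/(1−f) ≈ 6.303 mg/L.
Difference ≈ 3.532 − 6.303 ≈ -2.771 mg/L.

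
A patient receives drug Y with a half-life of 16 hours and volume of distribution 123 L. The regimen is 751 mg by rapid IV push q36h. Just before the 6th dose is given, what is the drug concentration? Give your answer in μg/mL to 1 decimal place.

1.6 μg/mL

f = (1/2)^(τ/t½) = (1/2)^(36/16) ≈ 0.2102.
C₀ = D/Vd = 751/123 ≈ 6.106 μg/mL.
Before the 6th dose, 5 doses have been given. Superposition: Cmin = C₀·(f + f² + … + f^5).
≈ 6.106 × (0.2102 + 0.0442 + 0.0093 + 0.0020 + 0.0004) ≈ 6.106 × 0.2661 ≈ 1.625 μg/mL.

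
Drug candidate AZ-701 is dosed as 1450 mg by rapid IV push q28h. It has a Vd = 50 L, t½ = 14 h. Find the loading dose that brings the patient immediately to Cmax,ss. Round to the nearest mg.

f = (1/2)^(28/14) ≈ 0.250000; accumulation ratio R = 1/(1−f) ≈ 1.33333.
Loading dose to hit Cmax,ss on first dose: D_load = D_maint·R ≈ 1450 × 1.33333 ≈ 1933.33 mg.

1933 mg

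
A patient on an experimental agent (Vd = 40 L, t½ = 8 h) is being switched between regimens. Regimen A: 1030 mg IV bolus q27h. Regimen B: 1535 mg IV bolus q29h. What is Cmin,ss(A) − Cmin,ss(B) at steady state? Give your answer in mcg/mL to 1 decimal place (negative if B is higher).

Regimen A: f = (1/2)^(27/8) ≈ 0.0964; Cmin,ss = (1030/40)·f/(1−f) ≈ 2.747 mcg/mL.
Regimen B: f = (1/2)^(29/8) ≈ 0.0811; Cmin,ss = (1535/40)·f/(1−f) ≈ 3.387 mcg/mL.
Difference ≈ 2.747 − 3.387 ≈ -0.640 mcg/mL.

-0.6 mcg/mL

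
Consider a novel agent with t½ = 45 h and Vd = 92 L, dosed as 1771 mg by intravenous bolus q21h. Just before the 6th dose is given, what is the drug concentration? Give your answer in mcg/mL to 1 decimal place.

f = (1/2)^(τ/t½) = (1/2)^(21/45) ≈ 0.7236.
C₀ = D/Vd = 1771/92 ≈ 19.250 mcg/mL.
Before the 6th dose, 5 doses have been given. Superposition: Cmin = C₀·(f + f² + … + f^5).
≈ 19.250 × (0.7236 + 0.5236 + 0.3789 + 0.2742 + 0.1984) ≈ 19.250 × 2.0987 ≈ 40.400 mcg/mL.

40.4 mcg/mL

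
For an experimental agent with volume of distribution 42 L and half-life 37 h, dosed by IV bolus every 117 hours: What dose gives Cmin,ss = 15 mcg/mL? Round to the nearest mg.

τ/t½ = 117/37 ≈ 3.1622, so f = (1/2)^(117/37) ≈ 0.111711.
Cmin,ss = (D/Vd)·f/(1−f), so D = Cmin,ss·Vd·(1−f)/f.
D = 15 × 42 × (1−f)/f ≈ 15 × 42 × 7.95167 ≈ 5009.55 mg.

5010 mg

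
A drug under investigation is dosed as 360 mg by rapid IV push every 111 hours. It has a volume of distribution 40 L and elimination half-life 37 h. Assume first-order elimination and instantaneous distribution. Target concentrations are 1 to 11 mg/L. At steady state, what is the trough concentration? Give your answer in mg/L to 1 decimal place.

τ = 111 h = 3 half-lives, so f = (1/2)^3 = 0.125.
At steady state, R = 1/(1 − 0.125) = 8/7.
Single-dose peak C₀ = D/Vd = 360/40 = 9 mg/L.
Steady-state peak Cmax,ss = C₀·R = 9 × 8/7 ≈ 10.286 mg/L.
Steady-state trough Cmin,ss = Cmax,ss·f ≈ 10.286 × 0.125 ≈ 1.286 mg/L.
Trough 1.3 mg/L vs MEC 1 mg/L: adequate.

1.3 mg/L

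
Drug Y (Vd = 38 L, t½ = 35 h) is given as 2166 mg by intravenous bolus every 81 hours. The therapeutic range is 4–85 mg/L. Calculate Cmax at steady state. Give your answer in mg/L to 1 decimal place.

71.3 mg/L

τ/t½ = 81/35 ≈ 2.3143, so fraction remaining f = (1/2)^(81/35) ≈ 0.2011.
At steady state, accumulation factor R = 1/(1 − e^(−kτ)) ≈ 1.2517.
Each bolus raises the concentration by D/Vd = 2166/38 ≈ 57.000 mg/L.
Cmax,ss = C₀/(1 − f) ≈ 57.000/0.7989 ≈ 71.348 mg/L.
Peak 71.3 mg/L vs MTC 85 mg/L: below toxic threshold.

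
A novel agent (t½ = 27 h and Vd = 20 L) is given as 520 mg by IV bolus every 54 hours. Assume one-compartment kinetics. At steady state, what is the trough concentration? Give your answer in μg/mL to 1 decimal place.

τ = 54 h = 2 half-lives, so f = (1/2)^2 = 0.25.
Accumulation ratio R = 1/(1 − f) = 1/0.75 = 4/3.
Single-dose peak C₀ = D/Vd = 520/20 = 26 μg/mL.
Steady-state peak Cmax,ss = C₀·R = 26 × 4/3 ≈ 34.667 μg/mL.
Steady-state trough Cmin,ss = Cmax,ss·f ≈ 34.667 × 0.25 ≈ 8.667 μg/mL.

8.7 μg/mL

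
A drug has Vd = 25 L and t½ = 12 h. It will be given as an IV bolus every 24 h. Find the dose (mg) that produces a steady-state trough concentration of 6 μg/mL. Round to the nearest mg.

τ/t½ = 24/12 ≈ 2, so f = (1/2)^(24/12) ≈ 0.250000.
Cmin,ss = (D/Vd)·f/(1−f), so D = Cmin,ss·Vd·(1−f)/f.
D = 6 × 25 × (1−f)/f ≈ 6 × 25 × 3.00000 ≈ 450.00 mg.

450 mg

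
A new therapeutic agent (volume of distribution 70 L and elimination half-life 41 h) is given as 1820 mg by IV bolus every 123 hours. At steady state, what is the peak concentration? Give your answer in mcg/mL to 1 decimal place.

The dosing interval is 3 half-lives, so f = 2^(−3) = 0.125.
Accumulation ratio R = 1/(1 − f) = 1/0.875 = 8/7.
Single-dose peak C₀ = D/Vd = 1820/70 = 26 mcg/mL.
Steady-state peak Cmax,ss = C₀·R = 26 × 8/7 ≈ 29.714 mcg/mL.

29.7 mcg/mL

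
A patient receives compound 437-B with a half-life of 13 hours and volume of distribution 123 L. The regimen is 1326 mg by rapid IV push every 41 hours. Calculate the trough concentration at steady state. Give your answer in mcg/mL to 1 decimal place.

1.4 mcg/mL

Over one 41-h interval, 41/13 ≈ 3.1538 half-lives elapse, leaving f ≈ 0.1124 of each dose.
Each bolus raises the concentration by D/Vd = 1326/123 ≈ 10.780 mcg/mL.
Steady-state trough Cmin,ss = C₀·f/(1−f) ≈ 10.780 × 0.1124/0.8876 ≈ 1.365 mcg/mL.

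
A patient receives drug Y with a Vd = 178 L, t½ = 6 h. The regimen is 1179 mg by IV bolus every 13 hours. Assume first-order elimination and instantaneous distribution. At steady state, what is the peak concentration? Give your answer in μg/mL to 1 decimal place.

k = ln2/t½ = ln2/6 ≈ 0.115525 h⁻¹; fraction remaining f = e^(−kτ) = e^(−0.115525×13) ≈ 0.2227.
At steady state, accumulation factor R = 1/(1 − e^(−kτ)) ≈ 1.2865.
Single-dose peak C₀ = D/Vd = 1179/178 ≈ 6.624 μg/mL.
Cmax,ss = C₀/(1 − f) ≈ 6.624/0.7773 ≈ 8.522 μg/mL.

8.5 μg/mL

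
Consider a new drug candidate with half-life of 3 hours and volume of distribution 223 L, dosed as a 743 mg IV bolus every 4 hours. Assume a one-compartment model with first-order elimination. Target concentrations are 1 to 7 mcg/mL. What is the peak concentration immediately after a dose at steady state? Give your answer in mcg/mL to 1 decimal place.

τ/t½ = 4/3 ≈ 1.3333, so fraction remaining f = (1/2)^(4/3) ≈ 0.3969.
At steady state, accumulation factor R = 1/(1 − e^(−kτ)) ≈ 1.6581.
Each bolus raises the concentration by D/Vd = 743/223 ≈ 3.332 mcg/mL.
Steady-state peak Cmax,ss = C₀·R ≈ 3.332 × 1.6581 ≈ 5.525 mcg/mL.
Peak 5.5 mcg/mL vs MTC 7 mcg/mL: below toxic threshold.

5.5 mcg/mL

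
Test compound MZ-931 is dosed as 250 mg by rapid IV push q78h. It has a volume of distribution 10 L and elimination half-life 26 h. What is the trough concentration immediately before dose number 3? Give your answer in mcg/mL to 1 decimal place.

3.5 mcg/mL

f = (1/2)^(τ/t½) = (1/2)^(78/26) ≈ 0.1250.
C₀ = D/Vd = 250/10 ≈ 25.000 mcg/mL.
Before the 3rd dose, 2 doses have been given. Superposition: Cmin = C₀·(f + f²).
≈ 25.000 × (0.1250 + 0.0156) ≈ 25.000 × 0.1406 ≈ 3.515 mcg/mL.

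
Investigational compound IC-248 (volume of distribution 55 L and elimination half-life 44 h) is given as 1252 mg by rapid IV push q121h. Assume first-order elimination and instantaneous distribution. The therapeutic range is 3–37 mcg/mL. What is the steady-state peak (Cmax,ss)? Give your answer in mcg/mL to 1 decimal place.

26.7 mcg/mL

Over one 121-h interval, 121/44 ≈ 2.75 half-lives elapse, leaving f ≈ 0.1487 of each dose.
At steady state, accumulation factor R = 1/(1 − e^(−kτ)) ≈ 1.1747.
Each bolus raises the concentration by D/Vd = 1252/55 ≈ 22.764 mcg/mL.
Cmax,ss = C₀/(1 − f) ≈ 22.764/0.8513 ≈ 26.740 mcg/mL.
Peak 26.7 mcg/mL vs MTC 37 mcg/mL: below toxic threshold.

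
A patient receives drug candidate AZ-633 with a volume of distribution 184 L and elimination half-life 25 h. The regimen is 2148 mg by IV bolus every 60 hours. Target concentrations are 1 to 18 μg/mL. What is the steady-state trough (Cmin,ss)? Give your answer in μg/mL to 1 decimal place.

2.7 μg/mL

τ/t½ = 60/25 ≈ 2.4, so fraction remaining f = (1/2)^(60/25) ≈ 0.1895.
Accumulation ratio R = 1/(1 − f) ≈ 1/0.8105 ≈ 1.2338.
Each bolus raises the concentration by D/Vd = 2148/184 ≈ 11.674 μg/mL.
Cmax,ss = C₀/(1 − f) ≈ 11.674/0.8105 ≈ 14.403 μg/mL.
One interval later, Cmin,ss = Cmax,ss·e^(−kτ) ≈ 14.403 × 0.1895 ≈ 2.729 μg/mL.
Trough 2.7 μg/mL vs MEC 1 μg/mL: adequate.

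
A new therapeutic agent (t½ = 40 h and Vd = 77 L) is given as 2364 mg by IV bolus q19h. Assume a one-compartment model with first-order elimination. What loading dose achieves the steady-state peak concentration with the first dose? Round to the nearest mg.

f = (1/2)^(19/40) ≈ 0.719467; accumulation ratio R = 1/(1−f) ≈ 3.56464.
Loading dose to hit Cmax,ss on first dose: D_load = D_maint·R ≈ 2364 × 3.56464 ≈ 8426.81 mg.

8427 mg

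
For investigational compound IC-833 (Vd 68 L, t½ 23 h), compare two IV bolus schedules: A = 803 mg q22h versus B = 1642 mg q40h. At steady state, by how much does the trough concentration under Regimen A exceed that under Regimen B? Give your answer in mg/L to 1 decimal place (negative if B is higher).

Regimen A: f = (1/2)^(22/23) ≈ 0.5153; Cmin,ss = (803/68)·f/(1−f) ≈ 12.554 mg/L.
Regimen B: f = (1/2)^(40/23) ≈ 0.2996; Cmin,ss = (1642/68)·f/(1−f) ≈ 10.329 mg/L.
Difference ≈ 12.554 − 10.329 ≈ 2.225 mg/L.

2.2 mg/L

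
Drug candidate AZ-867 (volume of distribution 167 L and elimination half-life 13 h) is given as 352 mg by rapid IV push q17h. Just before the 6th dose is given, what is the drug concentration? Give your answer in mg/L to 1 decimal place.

1.4 mg/L

f = (1/2)^(τ/t½) = (1/2)^(17/13) ≈ 0.4040.
C₀ = D/Vd = 352/167 ≈ 2.108 mg/L.
Before the 6th dose, 5 doses have been given. Superposition: Cmin = C₀·(f + f² + … + f^5).
≈ 2.108 × (0.4040 + 0.1632 + 0.0659 + 0.0266 + 0.0108) ≈ 2.108 × 0.6705 ≈ 1.413 mg/L.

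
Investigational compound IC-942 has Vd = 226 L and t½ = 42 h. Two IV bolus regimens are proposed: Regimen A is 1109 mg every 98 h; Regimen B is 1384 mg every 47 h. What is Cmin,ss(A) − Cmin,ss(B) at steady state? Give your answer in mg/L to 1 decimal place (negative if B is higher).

-4.0 mg/L

Regimen A: f = (1/2)^(98/42) ≈ 0.1984; Cmin,ss = (1109/226)·f/(1−f) ≈ 1.215 mg/L.
Regimen B: f = (1/2)^(47/42) ≈ 0.4604; Cmin,ss = (1384/226)·f/(1−f) ≈ 5.225 mg/L.
Difference ≈ 1.215 − 5.225 ≈ -4.010 mg/L.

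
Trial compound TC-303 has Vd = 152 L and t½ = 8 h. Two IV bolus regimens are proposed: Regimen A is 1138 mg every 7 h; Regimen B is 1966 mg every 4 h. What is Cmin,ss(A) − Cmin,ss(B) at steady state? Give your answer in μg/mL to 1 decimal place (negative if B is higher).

Regimen A: f = (1/2)^(7/8) ≈ 0.5453; Cmin,ss = (1138/152)·f/(1−f) ≈ 8.979 μg/mL.
Regimen B: f = (1/2)^(4/8) ≈ 0.7071; Cmin,ss = (1966/152)·f/(1−f) ≈ 31.225 μg/mL.
Difference ≈ 8.979 − 31.225 ≈ -22.246 μg/mL.

-22.2 μg/mL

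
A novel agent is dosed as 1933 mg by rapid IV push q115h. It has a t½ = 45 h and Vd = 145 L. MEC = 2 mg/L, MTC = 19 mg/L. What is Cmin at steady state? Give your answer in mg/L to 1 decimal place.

Over one 115-h interval, 115/45 ≈ 2.5556 half-lives elapse, leaving f ≈ 0.1701 of each dose.
Accumulation ratio R = 1/(1 − f) ≈ 1/0.8299 ≈ 1.2050.
Single-dose peak C₀ = D/Vd = 1933/145 ≈ 13.331 mg/L.
Cmax,ss = C₀/(1 − f) ≈ 13.331/0.8299 ≈ 16.063 mg/L.
Steady-state trough Cmin,ss = Cmax,ss·f ≈ 16.063 × 0.1701 ≈ 2.732 mg/L.
Trough 2.7 mg/L vs MEC 2 mg/L: adequate.

2.7 mg/L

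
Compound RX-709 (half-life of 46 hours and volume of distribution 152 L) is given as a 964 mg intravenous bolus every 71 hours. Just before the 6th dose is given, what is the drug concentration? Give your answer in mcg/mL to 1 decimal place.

3.3 mcg/mL

f = (1/2)^(τ/t½) = (1/2)^(71/46) ≈ 0.3431.
C₀ = D/Vd = 964/152 ≈ 6.342 mcg/mL.
Before the 6th dose, 5 doses have been given. Superposition: Cmin = C₀·(f + f² + … + f^5).
≈ 6.342 × (0.3431 + 0.1177 + 0.0404 + 0.0139 + 0.0048) ≈ 6.342 × 0.5199 ≈ 3.297 mcg/mL.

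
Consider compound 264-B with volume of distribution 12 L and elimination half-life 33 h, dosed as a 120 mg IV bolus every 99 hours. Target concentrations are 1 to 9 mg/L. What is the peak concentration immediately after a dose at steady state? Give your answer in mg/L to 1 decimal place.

The dosing interval is 3 half-lives, so f = 2^(−3) = 0.125.
Accumulation ratio R = 1/(1 − f) = 1/0.875 = 8/7.
Single-dose peak C₀ = D/Vd = 120/12 = 10 mg/L.
Steady-state peak Cmax,ss = C₀·R = 10 × 8/7 ≈ 11.429 mg/L.
Peak 11.4 mg/L vs MTC 9 mg/L: exceeds toxic threshold.

11.4 mg/L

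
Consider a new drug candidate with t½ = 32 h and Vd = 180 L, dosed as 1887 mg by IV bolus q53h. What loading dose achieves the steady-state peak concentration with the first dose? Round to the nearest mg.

2764 mg

f = (1/2)^(53/32) ≈ 0.317263; accumulation ratio R = 1/(1−f) ≈ 1.46469.
Loading dose to hit Cmax,ss on first dose: D_load = D_maint·R ≈ 1887 × 1.46469 ≈ 2763.87 mg.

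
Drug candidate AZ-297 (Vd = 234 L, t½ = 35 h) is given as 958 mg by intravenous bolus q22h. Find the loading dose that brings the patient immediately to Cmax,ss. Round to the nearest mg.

2712 mg

f = (1/2)^(22/35) ≈ 0.646817; accumulation ratio R = 1/(1−f) ≈ 2.83139.
Loading dose to hit Cmax,ss on first dose: D_load = D_maint·R ≈ 958 × 2.83139 ≈ 2712.47 mg.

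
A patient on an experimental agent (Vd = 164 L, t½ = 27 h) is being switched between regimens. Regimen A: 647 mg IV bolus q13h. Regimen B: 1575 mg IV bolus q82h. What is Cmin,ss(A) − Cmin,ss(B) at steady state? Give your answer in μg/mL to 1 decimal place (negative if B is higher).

8.6 μg/mL

Regimen A: f = (1/2)^(13/27) ≈ 0.7162; Cmin,ss = (647/164)·f/(1−f) ≈ 9.956 μg/mL.
Regimen B: f = (1/2)^(82/27) ≈ 0.1218; Cmin,ss = (1575/164)·f/(1−f) ≈ 1.332 μg/mL.
Difference ≈ 9.956 − 1.332 ≈ 8.624 μg/mL.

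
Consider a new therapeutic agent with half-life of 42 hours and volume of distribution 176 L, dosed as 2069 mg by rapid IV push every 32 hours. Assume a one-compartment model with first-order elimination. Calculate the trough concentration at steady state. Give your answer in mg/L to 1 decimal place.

16.9 mg/L

Over one 32-h interval, 32/42 ≈ 0.7619 half-lives elapse, leaving f ≈ 0.5897 of each dose.
Accumulation ratio R = 1/(1 − f) ≈ 1/0.4103 ≈ 2.4372.
Single-dose peak C₀ = D/Vd = 2069/176 ≈ 11.756 mg/L.
Steady-state peak Cmax,ss = C₀·R ≈ 11.756 × 2.4372 ≈ 28.652 mg/L.
One interval later, Cmin,ss = Cmax,ss·e^(−kτ) ≈ 28.652 × 0.5897 ≈ 16.896 mg/L.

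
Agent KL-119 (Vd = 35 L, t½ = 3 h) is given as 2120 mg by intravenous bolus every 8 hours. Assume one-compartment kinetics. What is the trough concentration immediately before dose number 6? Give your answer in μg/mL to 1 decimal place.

f = (1/2)^(τ/t½) = (1/2)^(8/3) ≈ 0.1575.
C₀ = D/Vd = 2120/35 ≈ 60.571 μg/mL.
Before the 6th dose, 5 doses have been given. Superposition: Cmin = C₀·(f + f² + … + f^5).
≈ 60.571 × (0.1575 + 0.0248 + 0.0039 + 0.0006 + 0.0001) ≈ 60.571 × 0.1869 ≈ 11.321 μg/mL.

11.3 μg/mL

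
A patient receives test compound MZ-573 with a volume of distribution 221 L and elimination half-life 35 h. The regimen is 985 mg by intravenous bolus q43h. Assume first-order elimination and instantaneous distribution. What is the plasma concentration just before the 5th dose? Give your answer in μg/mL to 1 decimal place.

3.2 μg/mL

f = (1/2)^(τ/t½) = (1/2)^(43/35) ≈ 0.4267.
C₀ = D/Vd = 985/221 ≈ 4.457 μg/mL.
Before the 5th dose, 4 doses have been given. Superposition: Cmin = C₀·(f + f² + … + f^4).
≈ 4.457 × (0.4267 + 0.1821 + 0.0777 + 0.0332) ≈ 4.457 × 0.7197 ≈ 3.208 μg/mL.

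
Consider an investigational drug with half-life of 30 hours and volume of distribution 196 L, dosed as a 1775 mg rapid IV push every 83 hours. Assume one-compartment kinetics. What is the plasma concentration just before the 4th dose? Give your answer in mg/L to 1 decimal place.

f = (1/2)^(τ/t½) = (1/2)^(83/30) ≈ 0.1469.
C₀ = D/Vd = 1775/196 ≈ 9.056 mg/L.
Before the 4th dose, 3 doses have been given. Superposition: Cmin = C₀·(f + f² + … + f^3).
≈ 9.056 × (0.1469 + 0.0216 + 0.0032) ≈ 9.056 × 0.1717 ≈ 1.555 mg/L.

1.6 mg/L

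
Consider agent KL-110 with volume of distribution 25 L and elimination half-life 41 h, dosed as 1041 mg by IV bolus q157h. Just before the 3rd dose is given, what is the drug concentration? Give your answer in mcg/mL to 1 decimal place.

3.1 mcg/mL

f = (1/2)^(τ/t½) = (1/2)^(157/41) ≈ 0.0704.
C₀ = D/Vd = 1041/25 ≈ 41.640 mcg/mL.
Before the 3rd dose, 2 doses have been given. Superposition: Cmin = C₀·(f + f²).
≈ 41.640 × (0.0704 + 0.0050) ≈ 41.640 × 0.0754 ≈ 3.140 mcg/mL.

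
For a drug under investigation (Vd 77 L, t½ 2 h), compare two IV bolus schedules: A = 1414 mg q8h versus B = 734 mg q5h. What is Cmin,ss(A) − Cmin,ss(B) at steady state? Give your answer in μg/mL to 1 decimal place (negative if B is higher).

-0.8 μg/mL

Regimen A: f = (1/2)^(8/2) ≈ 0.0625; Cmin,ss = (1414/77)·f/(1−f) ≈ 1.224 μg/mL.
Regimen B: f = (1/2)^(5/2) ≈ 0.1768; Cmin,ss = (734/77)·f/(1−f) ≈ 2.047 μg/mL.
Difference ≈ 1.224 − 2.047 ≈ -0.823 μg/mL.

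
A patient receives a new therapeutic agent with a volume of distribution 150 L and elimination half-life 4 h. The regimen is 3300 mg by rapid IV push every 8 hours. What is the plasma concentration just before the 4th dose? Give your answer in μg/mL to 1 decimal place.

f = (1/2)^(τ/t½) = (1/2)^(8/4) ≈ 0.2500.
C₀ = D/Vd = 3300/150 ≈ 22.000 μg/mL.
Before the 4th dose, 3 doses have been given. Superposition: Cmin = C₀·(f + f² + … + f^3).
≈ 22.000 × (0.2500 + 0.0625 + 0.0156) ≈ 22.000 × 0.3281 ≈ 7.218 μg/mL.

7.2 μg/mL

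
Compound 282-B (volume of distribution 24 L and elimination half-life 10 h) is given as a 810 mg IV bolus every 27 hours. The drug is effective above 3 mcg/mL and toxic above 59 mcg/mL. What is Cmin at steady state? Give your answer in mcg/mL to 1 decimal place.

6.1 mcg/mL

Over one 27-h interval, 27/10 ≈ 2.7 half-lives elapse, leaving f ≈ 0.1539 of each dose.
At steady state, accumulation factor R = 1/(1 − e^(−kτ)) ≈ 1.1819.
Single-dose peak C₀ = D/Vd = 810/24 ≈ 33.750 mcg/mL.
Steady-state peak Cmax,ss = C₀·R ≈ 33.750 × 1.1819 ≈ 39.889 mcg/mL.
Steady-state trough Cmin,ss = Cmax,ss·f ≈ 39.889 × 0.1539 ≈ 6.139 mcg/mL.
Trough 6.1 mcg/mL vs MEC 3 mcg/mL: adequate.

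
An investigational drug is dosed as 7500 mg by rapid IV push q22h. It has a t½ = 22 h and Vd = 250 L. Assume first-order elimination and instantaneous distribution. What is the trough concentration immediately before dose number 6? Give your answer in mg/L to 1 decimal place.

f = (1/2)^(τ/t½) = (1/2)^(22/22) ≈ 0.5000.
C₀ = D/Vd = 7500/250 ≈ 30.000 mg/L.
Before the 6th dose, 5 doses have been given. Superposition: Cmin = C₀·(f + f² + … + f^5).
≈ 30.000 × (0.5000 + 0.2500 + 0.1250 + 0.0625 + 0.0313) ≈ 30.000 × 0.9688 ≈ 29.064 mg/L.

29.1 mg/L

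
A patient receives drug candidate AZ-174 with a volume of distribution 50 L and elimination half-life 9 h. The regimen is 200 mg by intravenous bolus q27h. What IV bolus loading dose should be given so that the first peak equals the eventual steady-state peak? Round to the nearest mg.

229 mg

f = (1/2)^(27/9) ≈ 0.125000; accumulation ratio R = 1/(1−f) ≈ 1.14286.
Loading dose to hit Cmax,ss on first dose: D_load = D_maint·R ≈ 200 × 1.14286 ≈ 228.57 mg.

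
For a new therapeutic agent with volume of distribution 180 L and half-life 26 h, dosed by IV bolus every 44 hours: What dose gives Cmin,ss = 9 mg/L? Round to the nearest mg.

τ/t½ = 44/26 ≈ 1.6923, so f = (1/2)^(44/26) ≈ 0.309432.
Cmin,ss = (D/Vd)·f/(1−f), so D = Cmin,ss·Vd·(1−f)/f.
D = 9 × 180 × (1−f)/f ≈ 9 × 180 × 2.23173 ≈ 3615.40 mg.

3615 mg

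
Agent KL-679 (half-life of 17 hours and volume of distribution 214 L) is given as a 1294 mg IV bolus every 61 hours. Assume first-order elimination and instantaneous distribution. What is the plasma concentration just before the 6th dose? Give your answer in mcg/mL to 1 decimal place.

0.5 mcg/mL

f = (1/2)^(τ/t½) = (1/2)^(61/17) ≈ 0.0831.
C₀ = D/Vd = 1294/214 ≈ 6.047 mcg/mL.
Before the 6th dose, 5 doses have been given. Superposition: Cmin = C₀·(f + f² + … + f^5).
≈ 6.047 × (0.0831 + 0.0069 + 0.0006 + 0.0000 + 0.0000) ≈ 6.047 × 0.0906 ≈ 0.548 mcg/mL.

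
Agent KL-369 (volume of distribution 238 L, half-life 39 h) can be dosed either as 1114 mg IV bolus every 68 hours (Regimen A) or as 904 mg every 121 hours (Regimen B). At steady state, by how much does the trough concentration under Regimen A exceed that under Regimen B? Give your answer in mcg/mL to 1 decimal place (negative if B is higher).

1.5 mcg/mL

Regimen A: f = (1/2)^(68/39) ≈ 0.2986; Cmin,ss = (1114/238)·f/(1−f) ≈ 1.993 mcg/mL.
Regimen B: f = (1/2)^(121/39) ≈ 0.1164; Cmin,ss = (904/238)·f/(1−f) ≈ 0.500 mcg/mL.
Difference ≈ 1.993 − 0.500 ≈ 1.493 mcg/mL.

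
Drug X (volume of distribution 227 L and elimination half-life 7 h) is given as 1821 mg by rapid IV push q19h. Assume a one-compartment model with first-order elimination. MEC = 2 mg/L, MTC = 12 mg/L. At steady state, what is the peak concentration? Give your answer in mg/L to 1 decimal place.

k = ln2/t½ = ln2/7 ≈ 0.099021 h⁻¹; fraction remaining f = e^(−kτ) = e^(−0.099021×19) ≈ 0.1524.
Accumulation ratio R = 1/(1 − f) ≈ 1/0.8476 ≈ 1.1798.
Single-dose peak C₀ = D/Vd = 1821/227 ≈ 8.022 mg/L.
Steady-state peak Cmax,ss = C₀·R ≈ 8.022 × 1.1798 ≈ 9.464 mg/L.
Peak 9.5 mg/L vs MTC 12 mg/L: below toxic threshold.

9.5 mg/L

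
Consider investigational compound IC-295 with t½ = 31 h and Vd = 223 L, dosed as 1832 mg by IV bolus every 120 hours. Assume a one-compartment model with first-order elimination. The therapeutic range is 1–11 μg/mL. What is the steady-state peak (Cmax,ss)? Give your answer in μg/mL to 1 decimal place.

Over one 120-h interval, 120/31 ≈ 3.871 half-lives elapse, leaving f ≈ 0.0683 of each dose.
At steady state, accumulation factor R = 1/(1 − e^(−kτ)) ≈ 1.0733.
Each bolus raises the concentration by D/Vd = 1832/223 ≈ 8.215 μg/mL.
Steady-state peak Cmax,ss = C₀·R ≈ 8.215 × 1.0733 ≈ 8.817 μg/mL.
Peak 8.8 μg/mL vs MTC 11 μg/mL: below toxic threshold.

8.8 μg/mL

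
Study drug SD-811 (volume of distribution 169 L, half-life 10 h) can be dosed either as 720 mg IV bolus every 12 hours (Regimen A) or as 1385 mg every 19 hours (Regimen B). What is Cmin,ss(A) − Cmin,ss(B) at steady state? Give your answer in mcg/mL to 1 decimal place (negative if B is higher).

0.3 mcg/mL

Regimen A: f = (1/2)^(12/10) ≈ 0.4353; Cmin,ss = (720/169)·f/(1−f) ≈ 3.284 mcg/mL.
Regimen B: f = (1/2)^(19/10) ≈ 0.2679; Cmin,ss = (1385/169)·f/(1−f) ≈ 2.999 mcg/mL.
Difference ≈ 3.284 − 2.999 ≈ 0.285 mcg/mL.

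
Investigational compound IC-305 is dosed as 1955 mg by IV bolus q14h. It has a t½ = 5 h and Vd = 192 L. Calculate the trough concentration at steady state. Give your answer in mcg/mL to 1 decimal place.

k = ln2/t½ = ln2/5 ≈ 0.138629 h⁻¹; fraction remaining f = e^(−kτ) = e^(−0.138629×14) ≈ 0.1436.
Single-dose peak C₀ = D/Vd = 1955/192 ≈ 10.182 mcg/mL.
Steady-state trough Cmin,ss = C₀·f/(1−f) ≈ 10.182 × 0.1436/0.8564 ≈ 1.707 mcg/mL.

1.7 mcg/mL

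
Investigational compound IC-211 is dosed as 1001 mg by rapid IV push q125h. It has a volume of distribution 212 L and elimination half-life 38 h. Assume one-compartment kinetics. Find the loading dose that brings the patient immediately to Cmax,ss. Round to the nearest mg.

f = (1/2)^(125/38) ≈ 0.102275; accumulation ratio R = 1/(1−f) ≈ 1.11393.
Loading dose to hit Cmax,ss on first dose: D_load = D_maint·R ≈ 1001 × 1.11393 ≈ 1115.04 mg.

1115 mg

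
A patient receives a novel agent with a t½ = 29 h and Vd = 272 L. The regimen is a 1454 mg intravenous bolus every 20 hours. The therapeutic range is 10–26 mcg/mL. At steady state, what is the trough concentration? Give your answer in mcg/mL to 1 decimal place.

τ/t½ = 20/29 ≈ 0.68966, so fraction remaining f = (1/2)^(20/29) ≈ 0.6200.
Each bolus raises the concentration by D/Vd = 1454/272 ≈ 5.346 mcg/mL.
Steady-state trough Cmin,ss = C₀·f/(1−f) ≈ 5.346 × 0.6200/0.3800 ≈ 8.722 mcg/mL.
Trough 8.7 mcg/mL vs MEC 10 mcg/mL: subtherapeutic.

8.7 mcg/mL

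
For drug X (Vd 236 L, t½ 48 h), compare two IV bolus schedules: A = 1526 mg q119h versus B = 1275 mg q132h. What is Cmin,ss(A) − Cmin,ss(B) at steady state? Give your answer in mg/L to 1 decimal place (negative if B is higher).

Regimen A: f = (1/2)^(119/48) ≈ 0.1793; Cmin,ss = (1526/236)·f/(1−f) ≈ 1.413 mg/L.
Regimen B: f = (1/2)^(132/48) ≈ 0.1487; Cmin,ss = (1275/236)·f/(1−f) ≈ 0.944 mg/L.
Difference ≈ 1.413 − 0.944 ≈ 0.469 mg/L.

0.5 mg/L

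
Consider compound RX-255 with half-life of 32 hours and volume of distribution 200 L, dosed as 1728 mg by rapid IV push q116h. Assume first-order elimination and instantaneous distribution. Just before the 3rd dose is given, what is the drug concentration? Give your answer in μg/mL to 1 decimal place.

f = (1/2)^(τ/t½) = (1/2)^(116/32) ≈ 0.0811.
C₀ = D/Vd = 1728/200 ≈ 8.640 μg/mL.
Before the 3rd dose, 2 doses have been given. Superposition: Cmin = C₀·(f + f²).
≈ 8.640 × (0.0811 + 0.0066) ≈ 8.640 × 0.0877 ≈ 0.758 μg/mL.

0.8 μg/mL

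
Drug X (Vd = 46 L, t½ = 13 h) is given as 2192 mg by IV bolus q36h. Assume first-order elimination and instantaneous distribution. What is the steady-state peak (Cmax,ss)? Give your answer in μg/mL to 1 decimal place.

k = ln2/t½ = ln2/13 ≈ 0.053319 h⁻¹; fraction remaining f = e^(−kτ) = e^(−0.053319×36) ≈ 0.1467.
At steady state, accumulation factor R = 1/(1 − e^(−kτ)) ≈ 1.1719.
Single-dose peak C₀ = D/Vd = 2192/46 ≈ 47.652 μg/mL.
Cmax,ss = C₀/(1 − f) ≈ 47.652/0.8533 ≈ 55.844 μg/mL.

55.8 μg/mL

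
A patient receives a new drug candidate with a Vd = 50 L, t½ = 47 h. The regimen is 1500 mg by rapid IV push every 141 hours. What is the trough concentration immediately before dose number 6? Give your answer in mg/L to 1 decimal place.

4.3 mg/L

f = (1/2)^(τ/t½) = (1/2)^(141/47) ≈ 0.1250.
C₀ = D/Vd = 1500/50 ≈ 30.000 mg/L.
Before the 6th dose, 5 doses have been given. Superposition: Cmin = C₀·(f + f² + … + f^5).
≈ 30.000 × (0.1250 + 0.0156 + 0.0020 + 0.0002 + 0.0000) ≈ 30.000 × 0.1428 ≈ 4.284 mg/L.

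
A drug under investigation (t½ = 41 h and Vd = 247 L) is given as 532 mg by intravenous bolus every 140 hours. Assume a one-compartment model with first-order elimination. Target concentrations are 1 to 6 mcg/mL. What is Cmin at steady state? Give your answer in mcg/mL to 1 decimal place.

τ/t½ = 140/41 ≈ 3.4146, so fraction remaining f = (1/2)^(140/41) ≈ 0.0938.
At steady state, accumulation factor R = 1/(1 − e^(−kτ)) ≈ 1.1035.
Single-dose peak C₀ = D/Vd = 532/247 ≈ 2.154 mcg/mL.
Steady-state peak Cmax,ss = C₀·R ≈ 2.154 × 1.1035 ≈ 2.377 mcg/mL.
Steady-state trough Cmin,ss = Cmax,ss·f ≈ 2.377 × 0.0938 ≈ 0.223 mcg/mL.
Trough 0.2 mcg/mL vs MEC 1 mcg/mL: subtherapeutic.

0.2 mcg/mL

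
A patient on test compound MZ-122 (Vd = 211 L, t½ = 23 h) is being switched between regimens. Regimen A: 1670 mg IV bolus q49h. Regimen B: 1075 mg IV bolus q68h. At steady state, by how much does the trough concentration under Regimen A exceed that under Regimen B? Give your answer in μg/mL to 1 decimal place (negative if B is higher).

1.6 μg/mL

Regimen A: f = (1/2)^(49/23) ≈ 0.2284; Cmin,ss = (1670/211)·f/(1−f) ≈ 2.343 μg/mL.
Regimen B: f = (1/2)^(68/23) ≈ 0.1288; Cmin,ss = (1075/211)·f/(1−f) ≈ 0.753 μg/mL.
Difference ≈ 2.343 − 0.753 ≈ 1.590 μg/mL.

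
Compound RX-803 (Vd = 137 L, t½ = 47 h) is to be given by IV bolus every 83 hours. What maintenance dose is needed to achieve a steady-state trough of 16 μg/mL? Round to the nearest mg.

τ/t½ = 83/47 ≈ 1.766, so f = (1/2)^(83/47) ≈ 0.294031.
Cmin,ss = (D/Vd)·f/(1−f), so D = Cmin,ss·Vd·(1−f)/f.
D = 16 × 137 × (1−f)/f ≈ 16 × 137 × 2.40100 ≈ 5262.99 mg.

5263 mg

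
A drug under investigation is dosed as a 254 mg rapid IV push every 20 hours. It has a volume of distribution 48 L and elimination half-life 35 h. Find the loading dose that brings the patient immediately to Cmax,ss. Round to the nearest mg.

777 mg

f = (1/2)^(20/35) ≈ 0.672950; accumulation ratio R = 1/(1−f) ≈ 3.05764.
Loading dose to hit Cmax,ss on first dose: D_load = D_maint·R ≈ 254 × 3.05764 ≈ 776.64 mg.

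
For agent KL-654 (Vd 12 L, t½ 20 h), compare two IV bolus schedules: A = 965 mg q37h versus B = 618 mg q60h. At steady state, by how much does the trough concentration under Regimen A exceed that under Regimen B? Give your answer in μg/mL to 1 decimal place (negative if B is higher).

23.5 μg/mL

Regimen A: f = (1/2)^(37/20) ≈ 0.2774; Cmin,ss = (965/12)·f/(1−f) ≈ 30.871 μg/mL.
Regimen B: f = (1/2)^(60/20) ≈ 0.1250; Cmin,ss = (618/12)·f/(1−f) ≈ 7.357 μg/mL.
Difference ≈ 30.871 − 7.357 ≈ 23.514 μg/mL.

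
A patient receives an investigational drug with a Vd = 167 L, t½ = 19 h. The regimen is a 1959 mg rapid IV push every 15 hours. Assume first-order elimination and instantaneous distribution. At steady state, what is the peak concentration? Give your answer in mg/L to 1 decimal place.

27.8 mg/L

k = ln2/t½ = ln2/19 ≈ 0.036481 h⁻¹; fraction remaining f = e^(−kτ) = e^(−0.036481×15) ≈ 0.5786.
Accumulation ratio R = 1/(1 − f) ≈ 1/0.4214 ≈ 2.3730.
Each bolus raises the concentration by D/Vd = 1959/167 ≈ 11.731 mg/L.
Steady-state peak Cmax,ss = C₀·R ≈ 11.731 × 2.3730 ≈ 27.838 mg/L.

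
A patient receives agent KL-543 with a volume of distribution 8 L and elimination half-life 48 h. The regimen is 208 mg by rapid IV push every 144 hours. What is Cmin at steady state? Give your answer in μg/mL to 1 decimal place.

3.7 μg/mL

τ = 144 h = 3 half-lives, so f = (1/2)^3 = 0.125.
Accumulation ratio R = 1/(1 − f) = 1/0.875 = 8/7.
Single-dose peak C₀ = D/Vd = 208/8 = 26 μg/mL.
Steady-state peak Cmax,ss = C₀·R = 26 × 8/7 ≈ 29.714 μg/mL.
Steady-state trough Cmin,ss = Cmax,ss·f ≈ 29.714 × 0.125 ≈ 3.714 μg/mL.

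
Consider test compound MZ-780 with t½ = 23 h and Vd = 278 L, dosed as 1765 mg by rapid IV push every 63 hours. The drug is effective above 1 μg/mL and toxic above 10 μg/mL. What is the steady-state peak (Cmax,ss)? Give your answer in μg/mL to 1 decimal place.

7.5 μg/mL

τ/t½ = 63/23 ≈ 2.7391, so fraction remaining f = (1/2)^(63/23) ≈ 0.1498.
At steady state, accumulation factor R = 1/(1 − e^(−kτ)) ≈ 1.1762.
Each bolus raises the concentration by D/Vd = 1765/278 ≈ 6.349 μg/mL.
Cmax,ss = C₀/(1 − f) ≈ 6.349/0.8502 ≈ 7.468 μg/mL.
Peak 7.5 μg/mL vs MTC 10 μg/mL: below toxic threshold.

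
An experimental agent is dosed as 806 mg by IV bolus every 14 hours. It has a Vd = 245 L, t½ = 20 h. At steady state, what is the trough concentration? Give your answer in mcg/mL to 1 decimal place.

τ/t½ = 14/20 ≈ 0.7, so fraction remaining f = (1/2)^(14/20) ≈ 0.6156.
Single-dose peak C₀ = D/Vd = 806/245 ≈ 3.290 mcg/mL.
Steady-state trough Cmin,ss = C₀·f/(1−f) ≈ 3.290 × 0.6156/0.3844 ≈ 5.269 mcg/mL.

5.3 mcg/mL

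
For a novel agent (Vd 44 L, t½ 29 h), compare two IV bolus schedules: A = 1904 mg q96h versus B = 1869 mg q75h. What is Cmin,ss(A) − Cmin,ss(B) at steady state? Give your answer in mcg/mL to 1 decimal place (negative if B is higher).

-3.6 mcg/mL

Regimen A: f = (1/2)^(96/29) ≈ 0.1008; Cmin,ss = (1904/44)·f/(1−f) ≈ 4.851 mcg/mL.
Regimen B: f = (1/2)^(75/29) ≈ 0.1665; Cmin,ss = (1869/44)·f/(1−f) ≈ 8.485 mcg/mL.
Difference ≈ 4.851 − 8.485 ≈ -3.634 mcg/mL.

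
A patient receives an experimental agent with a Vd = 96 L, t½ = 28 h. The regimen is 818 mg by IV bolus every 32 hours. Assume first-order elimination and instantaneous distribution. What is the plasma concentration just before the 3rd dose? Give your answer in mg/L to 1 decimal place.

f = (1/2)^(τ/t½) = (1/2)^(32/28) ≈ 0.4529.
C₀ = D/Vd = 818/96 ≈ 8.521 mg/L.
Before the 3rd dose, 2 doses have been given. Superposition: Cmin = C₀·(f + f²).
≈ 8.521 × (0.4529 + 0.2051) ≈ 8.521 × 0.6580 ≈ 5.607 mg/L.

5.6 mg/L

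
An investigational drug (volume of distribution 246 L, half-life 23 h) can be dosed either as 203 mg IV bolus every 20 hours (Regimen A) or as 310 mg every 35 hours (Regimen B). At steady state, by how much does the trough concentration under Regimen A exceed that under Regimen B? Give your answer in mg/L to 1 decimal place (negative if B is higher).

Regimen A: f = (1/2)^(20/23) ≈ 0.5473; Cmin,ss = (203/246)·f/(1−f) ≈ 0.998 mg/L.
Regimen B: f = (1/2)^(35/23) ≈ 0.3483; Cmin,ss = (310/246)·f/(1−f) ≈ 0.673 mg/L.
Difference ≈ 0.998 − 0.673 ≈ 0.325 mg/L.

0.3 mg/L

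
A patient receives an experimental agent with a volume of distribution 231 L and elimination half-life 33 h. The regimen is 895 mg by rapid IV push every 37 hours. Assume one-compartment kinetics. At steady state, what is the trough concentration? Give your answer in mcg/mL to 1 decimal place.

k = ln2/t½ = ln2/33 ≈ 0.021004 h⁻¹; fraction remaining f = e^(−kτ) = e^(−0.021004×37) ≈ 0.4597.
Accumulation ratio R = 1/(1 − f) ≈ 1/0.5403 ≈ 1.8508.
Single-dose peak C₀ = D/Vd = 895/231 ≈ 3.874 mcg/mL.
Cmax,ss = C₀/(1 − f) ≈ 3.874/0.5403 ≈ 7.170 mcg/mL.
Steady-state trough Cmin,ss = Cmax,ss·f ≈ 7.170 × 0.4597 ≈ 3.296 mcg/mL.

3.3 mcg/mL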